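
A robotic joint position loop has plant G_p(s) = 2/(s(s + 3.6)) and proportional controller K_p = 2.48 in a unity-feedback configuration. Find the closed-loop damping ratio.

The closed-loop denominator is s(s+3.6) + 2.48·2 = s² + 3.6s + 4.96.
So ω_n² = 4.96 ⇒ ω_n = 2.227 rad/s, and ζ = 3.6/(2ω_n) = 0.808.

ζ = 0.808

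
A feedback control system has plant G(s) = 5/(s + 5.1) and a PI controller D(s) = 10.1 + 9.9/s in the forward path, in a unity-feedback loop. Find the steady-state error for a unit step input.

The open loop D(s)G(s) has a pole at the origin (type 1), so the static position error constant is infinite and e_ss = 1/(1+∞) = 0.

0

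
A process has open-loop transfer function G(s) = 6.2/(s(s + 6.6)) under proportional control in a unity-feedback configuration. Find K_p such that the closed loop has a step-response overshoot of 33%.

K_p = 15.9

From %OS = 100·exp(−πζ/√(1−ζ²)) = 33%, ζ = −ln(0.33)/√(π²+ln²(0.33)) = 0.3328.
Characteristic equation s² + 6.6s + 6.2K_p = 0 gives ζ = 6.6/(2√(6.2K_p)).
Setting ζ = 0.3328: √(6.2K_p) = 6.6/(2·0.3328) = 9.916, so K_p = 98.33/6.2 = 15.9.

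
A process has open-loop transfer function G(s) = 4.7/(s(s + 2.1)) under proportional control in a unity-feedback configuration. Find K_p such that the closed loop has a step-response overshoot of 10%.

From %OS = 100·exp(−πζ/√(1−ζ²)) = 10%, ζ = −ln(0.1)/√(π²+ln²(0.1)) = 0.5912.
Characteristic equation s² + 2.1s + 4.7K_p = 0 gives ζ = 2.1/(2√(4.7K_p)).
Setting ζ = 0.5912: √(4.7K_p) = 2.1/(2·0.5912) = 1.776, so K_p = 3.155/4.7 = 0.671.

K_p = 0.671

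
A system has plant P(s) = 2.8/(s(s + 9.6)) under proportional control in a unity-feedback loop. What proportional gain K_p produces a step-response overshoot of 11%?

K_p = 24.9

From %OS = 100·exp(−πζ/√(1−ζ²)) = 11%, ζ = −ln(0.11)/√(π²+ln²(0.11)) = 0.5749.
Characteristic equation s² + 9.6s + 2.8K_p = 0 gives ζ = 9.6/(2√(2.8K_p)).
Setting ζ = 0.5749: √(2.8K_p) = 9.6/(2·0.5749) = 8.349, so K_p = 69.71/2.8 = 24.9.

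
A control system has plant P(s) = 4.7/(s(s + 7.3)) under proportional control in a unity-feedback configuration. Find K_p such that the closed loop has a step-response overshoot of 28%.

From %OS = 100·exp(−πζ/√(1−ζ²)) = 28%, ζ = −ln(0.28)/√(π²+ln²(0.28)) = 0.3755.
Characteristic equation s² + 7.3s + 4.7K_p = 0 gives ζ = 7.3/(2√(4.7K_p)).
Setting ζ = 0.3755: √(4.7K_p) = 7.3/(2·0.3755) = 9.719, so K_p = 94.47/4.7 = 20.1.

K_p = 20.1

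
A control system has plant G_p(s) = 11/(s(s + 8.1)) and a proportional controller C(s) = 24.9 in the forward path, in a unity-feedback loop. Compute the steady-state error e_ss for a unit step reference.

The open loop C(s)G_p(s) has a pole at the origin (type 1), so the static position error constant is infinite and e_ss = 1/(1+∞) = 0.

0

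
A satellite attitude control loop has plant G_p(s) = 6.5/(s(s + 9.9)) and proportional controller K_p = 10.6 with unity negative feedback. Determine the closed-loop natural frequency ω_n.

With unity feedback the closed-loop characteristic equation is s² + 9.9s + 10.6·6.5 = s² + 9.9s + 68.9 = 0.
Matching s² + 2ζω_n s + ω_n²: ω_n = √68.9 = 8.301 rad/s and 2ζω_n = 9.9, so ζ = 9.9/(2·8.301) = 0.596.

ω_n = 8.3 rad/s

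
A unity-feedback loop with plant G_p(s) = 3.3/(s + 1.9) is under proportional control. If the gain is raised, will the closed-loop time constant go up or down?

decrease

The closed-loop bandwidth 1.9+K_p·3.3 grows with K_p, so τ shrinks.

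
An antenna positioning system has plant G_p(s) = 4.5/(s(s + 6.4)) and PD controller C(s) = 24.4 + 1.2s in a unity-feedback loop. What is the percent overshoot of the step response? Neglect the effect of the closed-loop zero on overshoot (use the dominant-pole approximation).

11.8%

Forward path: (24.4 + 1.2s)·4.5/(s(s+6.4)). The closed-loop characteristic equation is s² + (6.4 + 4.5·1.2)s + 4.5·24.4 = 0.
That is s² + 11.8s + 109.8 = 0, so ω_n = 10.48 rad/s and ζ = 11.8/(2·10.48) = 0.5631.
%OS = 100·exp(−πζ/√(1−ζ²)) = 11.8%.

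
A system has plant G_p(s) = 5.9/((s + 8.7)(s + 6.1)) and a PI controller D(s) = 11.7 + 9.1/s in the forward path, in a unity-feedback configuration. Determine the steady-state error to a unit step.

The open loop D(s)G_p(s) has a pole at the origin (type 1), so the static position error constant is infinite and e_ss = 1/(1+∞) = 0.

0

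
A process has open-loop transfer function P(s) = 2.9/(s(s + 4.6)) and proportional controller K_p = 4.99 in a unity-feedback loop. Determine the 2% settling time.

T_s ≈ 1.74 s

The closed-loop denominator s² + 4.6s + 14.47 gives ω_n = √14.47 = 3.804 and ζ = 4.6/(2ω_n) = 0.6046.
2% settling time T_s ≈ 4/(ζω_n) = 4/2.3 = 1.74 s.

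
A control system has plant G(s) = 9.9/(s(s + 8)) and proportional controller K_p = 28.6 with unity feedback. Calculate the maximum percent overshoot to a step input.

46.4%

The closed-loop denominator s² + 8s + 283.1 gives ω_n = √283.1 = 16.83 and ζ = 8/(2ω_n) = 0.2377.
%OS = 100·exp(−πζ/√(1−ζ²)) = 100·exp(−π·0.2377/√0.9435) = 46.4%.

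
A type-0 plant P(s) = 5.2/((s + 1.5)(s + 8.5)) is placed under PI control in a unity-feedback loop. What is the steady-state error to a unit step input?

The PI controller's integrator makes the forward path type 1, so e_ss to a step is zero.

0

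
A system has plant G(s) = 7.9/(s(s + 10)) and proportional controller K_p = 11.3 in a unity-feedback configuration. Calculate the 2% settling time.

T_s ≈ 0.8 s

From 1 + K_pG(s) = 0: s² + 10s + 89.27 = 0 ⇒ ω_n = 9.448, ζ = 0.5292.
2% settling time T_s ≈ 4/(ζω_n) = 4/5 = 0.8 s.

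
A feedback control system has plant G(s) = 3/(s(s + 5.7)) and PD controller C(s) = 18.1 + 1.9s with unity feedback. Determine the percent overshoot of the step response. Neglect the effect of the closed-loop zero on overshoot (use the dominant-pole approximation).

2.16%

Forward path: (18.1 + 1.9s)·3/(s(s+5.7)). The closed-loop characteristic equation is s² + (5.7 + 3·1.9)s + 3·18.1 = 0.
That is s² + 11.4s + 54.3 = 0, so ω_n = 7.369 rad/s and ζ = 11.4/(2·7.369) = 0.7735.
%OS = 100·exp(−πζ/√(1−ζ²)) = 2.16%.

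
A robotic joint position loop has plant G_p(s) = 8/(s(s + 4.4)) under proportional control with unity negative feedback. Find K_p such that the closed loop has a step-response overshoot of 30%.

From %OS = 100·exp(−πζ/√(1−ζ²)) = 30%, ζ = −ln(0.3)/√(π²+ln²(0.3)) = 0.3579.
Characteristic equation s² + 4.4s + 8K_p = 0 gives ζ = 4.4/(2√(8K_p)).
Setting ζ = 0.3579: √(8K_p) = 4.4/(2·0.3579) = 6.148, so K_p = 37.79/8 = 4.72.

K_p = 4.72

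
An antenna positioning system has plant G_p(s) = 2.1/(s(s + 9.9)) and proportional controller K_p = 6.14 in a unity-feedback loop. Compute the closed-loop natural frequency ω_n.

ω_n = 3.59 rad/s

The closed-loop denominator is s(s+9.9) + 6.14·2.1 = s² + 9.9s + 12.89.
Matching s² + 2ζω_n s + ω_n²: ω_n = √12.89 = 3.591 rad/s and 2ζω_n = 9.9, so ζ = 9.9/(2·3.591) = 1.38.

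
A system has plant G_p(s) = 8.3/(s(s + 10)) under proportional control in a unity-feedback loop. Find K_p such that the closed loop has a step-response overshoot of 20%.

From %OS = 100·exp(−πζ/√(1−ζ²)) = 20%, ζ = −ln(0.2)/√(π²+ln²(0.2)) = 0.4559.
Characteristic equation s² + 10s + 8.3K_p = 0 gives ζ = 10/(2√(8.3K_p)).
Setting ζ = 0.4559: √(8.3K_p) = 10/(2·0.4559) = 10.97, so K_p = 120.3/8.3 = 14.5.

K_p = 14.5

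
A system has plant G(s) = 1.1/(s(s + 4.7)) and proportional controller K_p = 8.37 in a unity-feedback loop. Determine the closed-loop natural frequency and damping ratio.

With unity feedback the closed-loop characteristic equation is s² + 4.7s + 8.37·1.1 = s² + 4.7s + 9.207 = 0.
So ω_n² = 9.207 ⇒ ω_n = 3.034 rad/s, and ζ = 4.7/(2ω_n) = 0.774.

ω_n = 3.03 rad/s, ζ = 0.774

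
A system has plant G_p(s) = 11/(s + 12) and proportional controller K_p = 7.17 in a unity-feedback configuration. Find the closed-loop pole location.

s = -90.87

Closed-loop transfer function: T(s) = K_p·G_p(s)/(1 + K_p·G_p(s)) = 78.87/(s + 12 + 78.87) = 78.87/(s + 90.87).
The closed-loop pole is at s = −90.87.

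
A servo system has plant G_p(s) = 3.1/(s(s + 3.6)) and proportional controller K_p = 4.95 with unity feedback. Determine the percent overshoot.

From 1 + K_pG_p(s) = 0: s² + 3.6s + 15.35 = 0 ⇒ ω_n = 3.917, ζ = 0.4595.
%OS = 100·exp(−πζ/√(1−ζ²)) = 100·exp(−π·0.4595/√0.7889) = 19.7%.

19.7%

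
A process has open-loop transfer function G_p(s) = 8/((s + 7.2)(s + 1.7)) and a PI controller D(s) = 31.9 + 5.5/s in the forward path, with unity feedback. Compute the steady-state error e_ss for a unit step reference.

0

The open loop D(s)G_p(s) has a pole at the origin (type 1), so the static position error constant is infinite and e_ss = 1/(1+∞) = 0.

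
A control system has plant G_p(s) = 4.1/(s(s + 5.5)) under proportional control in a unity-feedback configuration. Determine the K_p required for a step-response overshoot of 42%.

K_p = 26

From %OS = 100·exp(−πζ/√(1−ζ²)) = 42%, ζ = −ln(0.42)/√(π²+ln²(0.42)) = 0.2662.
Characteristic equation s² + 5.5s + 4.1K_p = 0 gives ζ = 5.5/(2√(4.1K_p)).
Setting ζ = 0.2662: √(4.1K_p) = 5.5/(2·0.2662) = 10.33, so K_p = 106.7/4.1 = 26.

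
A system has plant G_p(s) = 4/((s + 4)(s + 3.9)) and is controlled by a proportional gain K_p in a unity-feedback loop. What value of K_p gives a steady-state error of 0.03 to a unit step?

The loop is type 0, so e_ss(step) = 1/(1 + K_pos) with K_pos = K_p·G_p(0).
G_p(0) = 0.2564. Require 1/(1 + K_p·0.2564) = 0.03, so 1 + 0.2564·K_p = 33.33.
K_p = (33.33 − 1)/0.2564 = 126.

K_p = 126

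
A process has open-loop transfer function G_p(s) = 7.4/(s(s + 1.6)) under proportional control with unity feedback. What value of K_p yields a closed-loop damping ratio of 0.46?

Closed-loop characteristic equation: s² + 1.6s + K_p·7.4 = 0.
So ω_n = √(7.4K_p) and 2ζω_n = 1.6, giving ζ = 1.6/(2√(7.4K_p)).
Setting ζ = 0.46: √(7.4K_p) = 1.6/(2·0.46) = 1.739, so K_p = 3.025/7.4 = 0.409.

K_p = 0.409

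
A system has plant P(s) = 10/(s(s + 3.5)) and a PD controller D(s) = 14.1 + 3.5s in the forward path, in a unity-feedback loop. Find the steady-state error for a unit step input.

0

The open loop D(s)P(s) has a pole at the origin (type 1), so the static position error constant is infinite and e_ss = 1/(1+∞) = 0.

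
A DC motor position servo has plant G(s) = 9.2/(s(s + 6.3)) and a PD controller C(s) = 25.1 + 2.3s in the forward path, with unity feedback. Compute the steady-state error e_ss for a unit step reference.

0

The open loop C(s)G(s) has a pole at the origin (type 1), so the static position error constant is infinite and e_ss = 1/(1+∞) = 0.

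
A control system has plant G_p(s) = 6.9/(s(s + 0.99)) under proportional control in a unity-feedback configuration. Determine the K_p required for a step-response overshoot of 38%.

From %OS = 100·exp(−πζ/√(1−ζ²)) = 38%, ζ = −ln(0.38)/√(π²+ln²(0.38)) = 0.2943.
Characteristic equation s² + 0.99s + 6.9K_p = 0 gives ζ = 0.99/(2√(6.9K_p)).
Setting ζ = 0.2943: √(6.9K_p) = 0.99/(2·0.2943) = 1.682, so K_p = 2.828/6.9 = 0.41.

K_p = 0.41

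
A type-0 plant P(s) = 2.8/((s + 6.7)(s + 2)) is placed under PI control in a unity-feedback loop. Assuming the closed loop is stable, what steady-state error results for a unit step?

0

The PI controller's integrator makes the forward path type 1, so e_ss to a step is zero.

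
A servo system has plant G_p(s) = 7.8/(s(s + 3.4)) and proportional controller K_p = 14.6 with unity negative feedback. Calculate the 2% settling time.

Closed-loop characteristic equation: s² + 3.4s + 113.9 = 0, so ω_n = 10.67 rad/s and ζ = 3.4/(2·10.67) = 0.1593.
2% settling time T_s ≈ 4/(ζω_n) = 4/1.7 = 2.35 s.

T_s ≈ 2.35 s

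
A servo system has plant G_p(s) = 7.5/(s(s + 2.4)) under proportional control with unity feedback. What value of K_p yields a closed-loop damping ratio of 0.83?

Closed-loop characteristic equation: s² + 2.4s + K_p·7.5 = 0.
So ω_n = √(7.5K_p) and 2ζω_n = 2.4, giving ζ = 2.4/(2√(7.5K_p)).
Setting ζ = 0.83: √(7.5K_p) = 2.4/(2·0.83) = 1.446, so K_p = 2.09/7.5 = 0.279.

K_p = 0.279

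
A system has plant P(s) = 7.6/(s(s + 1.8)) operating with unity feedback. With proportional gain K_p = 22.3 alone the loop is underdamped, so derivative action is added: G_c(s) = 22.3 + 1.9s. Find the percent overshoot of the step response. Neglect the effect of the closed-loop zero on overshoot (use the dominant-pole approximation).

Forward path: (22.3 + 1.9s)·7.6/(s(s+1.8)). The closed-loop characteristic equation is s² + (1.8 + 7.6·1.9)s + 7.6·22.3 = 0.
That is s² + 16.24s + 169.5 = 0, so ω_n = 13.02 rad/s and ζ = 16.24/(2·13.02) = 0.6237.
%OS = 100·exp(−πζ/√(1−ζ²)) = 8.15%.

8.15%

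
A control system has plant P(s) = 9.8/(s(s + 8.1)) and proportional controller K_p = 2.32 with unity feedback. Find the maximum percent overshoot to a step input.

0.637%

The closed-loop denominator s² + 8.1s + 22.74 gives ω_n = √22.74 = 4.768 and ζ = 8.1/(2ω_n) = 0.8494.
%OS = 100·exp(−πζ/√(1−ζ²)) = 100·exp(−π·0.8494/√0.2786) = 0.637%.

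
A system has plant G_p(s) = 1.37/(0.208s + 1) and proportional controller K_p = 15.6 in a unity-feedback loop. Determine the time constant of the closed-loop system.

Closed loop: T(s) = K_p·G_p/(1+K_p·G_p) = 21.37/(0.208s + 1 + 21.37), with pole at s = −(1 + 21.37)/0.208 = −107.6.
Closed-loop time constant τ = 1/107.6 = 0.0093 s.

τ = 0.0093 s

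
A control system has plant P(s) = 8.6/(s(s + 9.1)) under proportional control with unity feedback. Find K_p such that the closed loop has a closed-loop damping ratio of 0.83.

Closed-loop characteristic equation: s² + 9.1s + K_p·8.6 = 0.
So ω_n = √(8.6K_p) and 2ζω_n = 9.1, giving ζ = 9.1/(2√(8.6K_p)).
Setting ζ = 0.83: √(8.6K_p) = 9.1/(2·0.83) = 5.482, so K_p = 30.05/8.6 = 3.49.

K_p = 3.49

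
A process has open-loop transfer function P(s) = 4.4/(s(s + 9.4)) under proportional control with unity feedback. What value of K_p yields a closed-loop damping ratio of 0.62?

K_p = 13.1

Closed-loop characteristic equation: s² + 9.4s + K_p·4.4 = 0.
So ω_n = √(4.4K_p) and 2ζω_n = 9.4, giving ζ = 9.4/(2√(4.4K_p)).
Setting ζ = 0.62: √(4.4K_p) = 9.4/(2·0.62) = 7.581, so K_p = 57.47/4.4 = 13.1.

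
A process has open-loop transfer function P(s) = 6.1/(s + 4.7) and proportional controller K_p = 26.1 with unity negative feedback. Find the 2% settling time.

Closed-loop transfer function: T(s) = K_p·P(s)/(1 + K_p·P(s)) = 159.2/(s + 4.7 + 159.2) = 159.2/(s + 163.9).
Time constant τ = 1/163.9 = 0.006101 s, so the 2% settling time is about 4τ = 0.0244 s.

T_s ≈ 0.0244 s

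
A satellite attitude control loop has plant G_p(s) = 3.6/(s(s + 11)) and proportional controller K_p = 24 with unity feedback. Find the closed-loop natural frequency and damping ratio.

ω_n = 9.3 rad/s, ζ = 0.592

With unity feedback the closed-loop characteristic equation is s² + 11s + 24·3.6 = s² + 11s + 86.4 = 0.
Matching s² + 2ζω_n s + ω_n²: ω_n = √86.4 = 9.295 rad/s and 2ζω_n = 11, so ζ = 11/(2·9.295) = 0.592.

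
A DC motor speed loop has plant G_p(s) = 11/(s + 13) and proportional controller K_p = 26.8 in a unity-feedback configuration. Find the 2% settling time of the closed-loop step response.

Closed-loop transfer function: T(s) = K_p·G_p(s)/(1 + K_p·G_p(s)) = 294.8/(s + 13 + 294.8) = 294.8/(s + 307.8).
Time constant τ = 1/307.8 = 0.003249 s, so the 2% settling time is about 4τ = 0.013 s.

T_s ≈ 0.013 s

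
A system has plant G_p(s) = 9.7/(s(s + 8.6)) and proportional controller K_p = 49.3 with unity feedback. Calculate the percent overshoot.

Closed-loop characteristic equation: s² + 8.6s + 478.2 = 0, so ω_n = 21.87 rad/s and ζ = 8.6/(2·21.87) = 0.1966.
%OS = 100·exp(−πζ/√(1−ζ²)) = 100·exp(−π·0.1966/√0.9613) = 53.3%.

53.3%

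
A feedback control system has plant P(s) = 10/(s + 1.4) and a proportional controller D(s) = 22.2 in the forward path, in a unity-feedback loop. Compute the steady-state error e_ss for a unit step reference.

The loop is type 0. Static position error constant K_pos = D(0)·P(0) = 22.2·7.143 = 158.6.
Steady-state error to a unit step: e_ss = 1/(1+K_pos) = 1/159.6 = 0.00627.

0.00627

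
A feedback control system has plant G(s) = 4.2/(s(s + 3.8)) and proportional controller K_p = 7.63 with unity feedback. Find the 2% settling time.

T_s ≈ 2.11 s

From 1 + K_pG(s) = 0: s² + 3.8s + 32.05 = 0 ⇒ ω_n = 5.661, ζ = 0.3356.
2% settling time T_s ≈ 4/(ζω_n) = 4/1.9 = 2.11 s.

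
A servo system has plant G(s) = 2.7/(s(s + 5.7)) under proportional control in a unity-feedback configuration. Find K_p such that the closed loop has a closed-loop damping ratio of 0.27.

K_p = 41.3

Closed-loop characteristic equation: s² + 5.7s + K_p·2.7 = 0.
So ω_n = √(2.7K_p) and 2ζω_n = 5.7, giving ζ = 5.7/(2√(2.7K_p)).
Setting ζ = 0.27: √(2.7K_p) = 5.7/(2·0.27) = 10.56, so K_p = 111.4/2.7 = 41.3.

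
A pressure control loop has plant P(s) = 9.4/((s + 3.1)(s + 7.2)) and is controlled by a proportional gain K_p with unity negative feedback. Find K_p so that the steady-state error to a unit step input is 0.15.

Steady-state error for a unit step on this type-0 loop is 1/(1 + K_p·P(0)).
P(0) = 0.4211. Require 1/(1 + K_p·0.4211) = 0.15, so 1 + 0.4211·K_p = 6.667.
K_p = (6.667 − 1)/0.4211 = 13.5.

K_p = 13.5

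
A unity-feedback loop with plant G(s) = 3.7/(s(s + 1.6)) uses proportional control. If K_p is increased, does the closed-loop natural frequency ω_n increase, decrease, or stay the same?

ω_n = √(3.7·K_p), which grows with K_p.

increase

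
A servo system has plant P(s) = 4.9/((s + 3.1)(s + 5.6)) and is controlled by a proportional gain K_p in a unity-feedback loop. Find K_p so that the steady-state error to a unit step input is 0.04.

K_p = 85

For a type-0 loop with proportional control, e_ss = 1/(1 + K_p·P(0)).
P(0) = 0.2823. Require 1/(1 + K_p·0.2823) = 0.04, so 1 + 0.2823·K_p = 25.
K_p = (25 − 1)/0.2823 = 85.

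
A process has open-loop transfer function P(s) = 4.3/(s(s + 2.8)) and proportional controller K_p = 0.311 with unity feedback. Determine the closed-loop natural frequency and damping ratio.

1 + K_p·P(s) = 0 gives s² + 2.8s + 1.337 = 0.
So ω_n² = 1.337 ⇒ ω_n = 1.156 rad/s, and ζ = 2.8/(2ω_n) = 1.21.

ω_n = 1.16 rad/s, ζ = 1.21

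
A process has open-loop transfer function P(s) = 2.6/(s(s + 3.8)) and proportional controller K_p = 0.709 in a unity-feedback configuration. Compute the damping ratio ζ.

ζ = 1.4

1 + K_p·P(s) = 0 gives s² + 3.8s + 1.843 = 0.
So ω_n² = 1.843 ⇒ ω_n = 1.358 rad/s, and ζ = 3.8/(2ω_n) = 1.4.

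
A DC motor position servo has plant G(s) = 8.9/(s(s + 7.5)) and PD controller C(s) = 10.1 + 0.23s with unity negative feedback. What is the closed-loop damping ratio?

ζ = 0.503

Forward path: (10.1 + 0.23s)·8.9/(s(s+7.5)). The closed-loop characteristic equation is s² + (7.5 + 8.9·0.23)s + 8.9·10.1 = 0.
That is s² + 9.547s + 89.89 = 0, so ω_n = 9.481 rad/s and ζ = 9.547/(2·9.481) = 0.5035.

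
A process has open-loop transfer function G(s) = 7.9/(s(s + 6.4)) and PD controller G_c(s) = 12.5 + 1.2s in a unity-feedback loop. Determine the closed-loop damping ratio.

Forward path: (12.5 + 1.2s)·7.9/(s(s+6.4)). The closed-loop characteristic equation is s² + (6.4 + 7.9·1.2)s + 7.9·12.5 = 0.
That is s² + 15.88s + 98.75 = 0, so ω_n = 9.937 rad/s and ζ = 15.88/(2·9.937) = 0.799.

ζ = 0.799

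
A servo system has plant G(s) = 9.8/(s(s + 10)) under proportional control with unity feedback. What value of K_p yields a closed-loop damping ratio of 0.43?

K_p = 13.8

Closed-loop characteristic equation: s² + 10s + K_p·9.8 = 0.
So ω_n = √(9.8K_p) and 2ζω_n = 10, giving ζ = 10/(2√(9.8K_p)).
Setting ζ = 0.43: √(9.8K_p) = 10/(2·0.43) = 11.63, so K_p = 135.2/9.8 = 13.8.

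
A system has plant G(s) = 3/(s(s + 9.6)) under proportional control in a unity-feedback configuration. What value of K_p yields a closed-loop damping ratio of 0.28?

Closed-loop characteristic equation: s² + 9.6s + K_p·3 = 0.
So ω_n = √(3K_p) and 2ζω_n = 9.6, giving ζ = 9.6/(2√(3K_p)).
Setting ζ = 0.28: √(3K_p) = 9.6/(2·0.28) = 17.14, so K_p = 293.9/3 = 98.

K_p = 98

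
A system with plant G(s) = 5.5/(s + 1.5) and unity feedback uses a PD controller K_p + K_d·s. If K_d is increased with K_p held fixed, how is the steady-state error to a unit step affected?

At s = 0 the derivative term contributes nothing: C(0) = K_p regardless of K_d, so K_pos = K_p·G(0) and e_ss are unchanged.

unchanged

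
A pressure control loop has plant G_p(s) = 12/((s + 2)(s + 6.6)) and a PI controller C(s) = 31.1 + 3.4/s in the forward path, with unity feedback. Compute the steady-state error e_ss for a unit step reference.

0

The open loop C(s)G_p(s) has a pole at the origin (type 1), so the static position error constant is infinite and e_ss = 1/(1+∞) = 0.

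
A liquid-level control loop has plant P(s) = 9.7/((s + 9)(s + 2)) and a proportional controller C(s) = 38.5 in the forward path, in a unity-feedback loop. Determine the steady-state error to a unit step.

The loop is type 0. Static position error constant K_pos = C(0)·P(0) = 38.5·0.5389 = 20.75.
Steady-state error to a unit step: e_ss = 1/(1+K_pos) = 1/21.75 = 0.046.

0.046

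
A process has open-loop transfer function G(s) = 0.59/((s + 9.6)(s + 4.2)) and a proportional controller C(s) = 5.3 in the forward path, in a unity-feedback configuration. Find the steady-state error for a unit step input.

The loop is type 0. Static position error constant K_pos = C(0)·G(0) = 5.3·0.01463 = 0.07755.
Steady-state error to a unit step: e_ss = 1/(1+K_pos) = 1/1.078 = 0.928.

0.928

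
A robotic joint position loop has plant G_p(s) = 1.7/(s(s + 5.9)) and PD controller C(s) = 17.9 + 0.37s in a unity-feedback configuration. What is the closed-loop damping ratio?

ζ = 0.592

Forward path: (17.9 + 0.37s)·1.7/(s(s+5.9)). The closed-loop characteristic equation is s² + (5.9 + 1.7·0.37)s + 1.7·17.9 = 0.
That is s² + 6.529s + 30.43 = 0, so ω_n = 5.516 rad/s and ζ = 6.529/(2·5.516) = 0.5918.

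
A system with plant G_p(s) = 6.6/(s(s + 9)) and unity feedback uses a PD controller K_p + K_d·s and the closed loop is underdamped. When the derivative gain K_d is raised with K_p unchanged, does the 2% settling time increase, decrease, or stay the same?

Characteristic equation s² + (9 + 6.6K_d)s + 6.6K_p = 0: raising K_d increases ζω_n = (9+6.6K_d)/2 while the loop stays underdamped, so T_s ≈ 4/(ζω_n) decreases.

decrease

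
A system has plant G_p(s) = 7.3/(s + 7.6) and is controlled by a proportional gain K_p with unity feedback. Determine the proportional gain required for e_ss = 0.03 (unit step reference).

The loop is type 0, so e_ss(step) = 1/(1 + K_pos) with K_pos = K_p·G_p(0).
G_p(0) = 0.9605. Require 1/(1 + K_p·0.9605) = 0.03, so 1 + 0.9605·K_p = 33.33.
K_p = (33.33 − 1)/0.9605 = 33.7.

K_p = 33.7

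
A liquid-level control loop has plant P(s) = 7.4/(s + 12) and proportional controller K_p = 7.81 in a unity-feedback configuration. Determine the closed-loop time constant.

Closed-loop transfer function: T(s) = K_p·P(s)/(1 + K_p·P(s)) = 57.79/(s + 12 + 57.79) = 57.79/(s + 69.79).
Time constant τ = 1/69.79 = 0.0143 s.

τ = 0.0143 s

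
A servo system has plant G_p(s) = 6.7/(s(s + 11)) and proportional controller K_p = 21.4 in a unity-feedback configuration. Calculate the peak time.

From 1 + K_pG_p(s) = 0: s² + 11s + 143.4 = 0 ⇒ ω_n = 11.97, ζ = 0.4593.
Damped frequency ω_d = ω_n√(1−ζ²) = 10.64 rad/s, so peak time T_p = π/ω_d = 0.295 s.

T_p = 0.295 s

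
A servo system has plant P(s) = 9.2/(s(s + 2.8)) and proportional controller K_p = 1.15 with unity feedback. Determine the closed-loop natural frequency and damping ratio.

The closed-loop denominator is s(s+2.8) + 1.15·9.2 = s² + 2.8s + 10.58.
Matching s² + 2ζω_n s + ω_n²: ω_n = √10.58 = 3.253 rad/s and 2ζω_n = 2.8, so ζ = 2.8/(2·3.253) = 0.43.

ω_n = 3.25 rad/s, ζ = 0.43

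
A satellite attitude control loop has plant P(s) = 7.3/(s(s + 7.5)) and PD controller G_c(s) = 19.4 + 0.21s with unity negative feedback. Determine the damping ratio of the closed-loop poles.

ζ = 0.38

Forward path: (19.4 + 0.21s)·7.3/(s(s+7.5)). The closed-loop characteristic equation is s² + (7.5 + 7.3·0.21)s + 7.3·19.4 = 0.
That is s² + 9.033s + 141.6 = 0, so ω_n = 11.9 rad/s and ζ = 9.033/(2·11.9) = 0.3795.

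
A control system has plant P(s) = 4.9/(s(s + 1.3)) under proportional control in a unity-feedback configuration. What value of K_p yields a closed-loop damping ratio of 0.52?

Closed-loop characteristic equation: s² + 1.3s + K_p·4.9 = 0.
So ω_n = √(4.9K_p) and 2ζω_n = 1.3, giving ζ = 1.3/(2√(4.9K_p)).
Setting ζ = 0.52: √(4.9K_p) = 1.3/(2·0.52) = 1.25, so K_p = 1.562/4.9 = 0.319.

K_p = 0.319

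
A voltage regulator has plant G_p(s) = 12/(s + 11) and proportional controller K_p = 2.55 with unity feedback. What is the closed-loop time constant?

τ = 0.024 s

Closed-loop transfer function: T(s) = K_p·G_p(s)/(1 + K_p·G_p(s)) = 30.6/(s + 11 + 30.6) = 30.6/(s + 41.6).
Time constant τ = 1/41.6 = 0.024 s.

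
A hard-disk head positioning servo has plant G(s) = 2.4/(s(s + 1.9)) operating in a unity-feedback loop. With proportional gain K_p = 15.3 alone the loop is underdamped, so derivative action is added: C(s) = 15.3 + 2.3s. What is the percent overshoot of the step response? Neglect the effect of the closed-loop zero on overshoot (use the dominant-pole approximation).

Forward path: (15.3 + 2.3s)·2.4/(s(s+1.9)). The closed-loop characteristic equation is s² + (1.9 + 2.4·2.3)s + 2.4·15.3 = 0.
That is s² + 7.42s + 36.72 = 0, so ω_n = 6.06 rad/s and ζ = 7.42/(2·6.06) = 0.6122.
%OS = 100·exp(−πζ/√(1−ζ²)) = 8.78%.

8.78%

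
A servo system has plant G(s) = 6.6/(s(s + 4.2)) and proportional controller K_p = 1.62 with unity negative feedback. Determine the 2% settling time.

Closed-loop characteristic equation: s² + 4.2s + 10.69 = 0, so ω_n = 3.27 rad/s and ζ = 4.2/(2·3.27) = 0.6422.
2% settling time T_s ≈ 4/(ζω_n) = 4/2.1 = 1.9 s.

T_s ≈ 1.9 s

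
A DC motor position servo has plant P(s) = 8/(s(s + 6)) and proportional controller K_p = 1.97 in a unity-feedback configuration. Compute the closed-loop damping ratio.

ζ = 0.756

With unity feedback the closed-loop characteristic equation is s² + 6s + 1.97·8 = s² + 6s + 15.76 = 0.
Matching s² + 2ζω_n s + ω_n²: ω_n = √15.76 = 3.97 rad/s and 2ζω_n = 6, so ζ = 6/(2·3.97) = 0.756.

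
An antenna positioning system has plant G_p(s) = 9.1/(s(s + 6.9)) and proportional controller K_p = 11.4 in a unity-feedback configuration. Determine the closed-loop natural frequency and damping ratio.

With unity feedback the closed-loop characteristic equation is s² + 6.9s + 11.4·9.1 = s² + 6.9s + 103.7 = 0.
Matching s² + 2ζω_n s + ω_n²: ω_n = √103.7 = 10.19 rad/s and 2ζω_n = 6.9, so ζ = 6.9/(2·10.19) = 0.339.

ω_n = 10.2 rad/s, ζ = 0.339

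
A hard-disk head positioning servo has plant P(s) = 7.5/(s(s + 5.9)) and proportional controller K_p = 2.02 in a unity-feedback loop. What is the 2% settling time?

Closed-loop characteristic equation: s² + 5.9s + 15.15 = 0, so ω_n = 3.892 rad/s and ζ = 5.9/(2·3.892) = 0.7579.
2% settling time T_s ≈ 4/(ζω_n) = 4/2.95 = 1.36 s.

T_s ≈ 1.36 s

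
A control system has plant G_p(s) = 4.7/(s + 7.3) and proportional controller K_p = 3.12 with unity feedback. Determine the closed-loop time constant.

τ = 0.0455 s

Closed-loop transfer function: T(s) = K_p·G_p(s)/(1 + K_p·G_p(s)) = 14.66/(s + 7.3 + 14.66) = 14.66/(s + 21.96).
Time constant τ = 1/21.96 = 0.0455 s.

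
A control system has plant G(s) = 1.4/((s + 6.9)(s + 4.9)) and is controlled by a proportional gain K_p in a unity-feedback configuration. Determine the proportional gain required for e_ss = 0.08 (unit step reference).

The loop is type 0, so e_ss(step) = 1/(1 + K_pos) with K_pos = K_p·G(0).
G(0) = 0.04141. Require 1/(1 + K_p·0.04141) = 0.08, so 1 + 0.04141·K_p = 12.5.
K_p = (12.5 − 1)/0.04141 = 278.

K_p = 278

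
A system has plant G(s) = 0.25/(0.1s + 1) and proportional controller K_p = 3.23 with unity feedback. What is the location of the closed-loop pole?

s = -18.07

Closed loop: T(s) = K_p·G/(1+K_p·G) = 0.8075/(0.1s + 1 + 0.8075), with pole at s = −(1 + 0.8075)/0.1 = −18.07.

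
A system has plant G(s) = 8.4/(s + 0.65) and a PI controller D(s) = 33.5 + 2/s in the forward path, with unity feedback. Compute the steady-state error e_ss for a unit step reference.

The open loop D(s)G(s) has a pole at the origin (type 1), so the static position error constant is infinite and e_ss = 1/(1+∞) = 0.

0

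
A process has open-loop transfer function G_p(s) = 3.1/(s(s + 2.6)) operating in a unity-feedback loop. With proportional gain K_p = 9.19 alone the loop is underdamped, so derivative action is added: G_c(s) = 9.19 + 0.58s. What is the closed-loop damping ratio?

ζ = 0.412

Forward path: (9.19 + 0.58s)·3.1/(s(s+2.6)). The closed-loop characteristic equation is s² + (2.6 + 3.1·0.58)s + 3.1·9.19 = 0.
That is s² + 4.398s + 28.49 = 0, so ω_n = 5.338 rad/s and ζ = 4.398/(2·5.338) = 0.412.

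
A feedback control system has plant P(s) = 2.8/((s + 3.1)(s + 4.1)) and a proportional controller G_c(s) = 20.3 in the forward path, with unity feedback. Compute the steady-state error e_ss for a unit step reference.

The loop is type 0. Static position error constant K_pos = G_c(0)·P(0) = 20.3·0.2203 = 4.472.
Steady-state error to a unit step: e_ss = 1/(1+K_pos) = 1/5.472 = 0.183.

0.183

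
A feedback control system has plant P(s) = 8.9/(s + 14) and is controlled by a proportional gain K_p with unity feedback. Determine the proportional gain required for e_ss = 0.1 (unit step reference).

K_p = 14.2

For a type-0 loop with proportional control, e_ss = 1/(1 + K_p·P(0)).
P(0) = 0.6357. Require 1/(1 + K_p·0.6357) = 0.1, so 1 + 0.6357·K_p = 10.
K_p = (10 − 1)/0.6357 = 14.2.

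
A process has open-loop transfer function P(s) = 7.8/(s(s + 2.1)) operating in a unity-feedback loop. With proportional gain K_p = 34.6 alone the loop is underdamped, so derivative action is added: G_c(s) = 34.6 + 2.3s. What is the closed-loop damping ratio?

ζ = 0.61

Forward path: (34.6 + 2.3s)·7.8/(s(s+2.1)). The closed-loop characteristic equation is s² + (2.1 + 7.8·2.3)s + 7.8·34.6 = 0.
That is s² + 20.04s + 269.9 = 0, so ω_n = 16.43 rad/s and ζ = 20.04/(2·16.43) = 0.6099.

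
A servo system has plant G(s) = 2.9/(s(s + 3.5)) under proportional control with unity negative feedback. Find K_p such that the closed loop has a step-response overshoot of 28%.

K_p = 7.49

From %OS = 100·exp(−πζ/√(1−ζ²)) = 28%, ζ = −ln(0.28)/√(π²+ln²(0.28)) = 0.3755.
Characteristic equation s² + 3.5s + 2.9K_p = 0 gives ζ = 3.5/(2√(2.9K_p)).
Setting ζ = 0.3755: √(2.9K_p) = 3.5/(2·0.3755) = 4.66, so K_p = 21.72/2.9 = 7.49.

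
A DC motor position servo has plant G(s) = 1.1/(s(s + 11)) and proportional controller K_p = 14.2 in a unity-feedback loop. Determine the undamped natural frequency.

ω_n = 3.95 rad/s

1 + K_p·G(s) = 0 gives s² + 11s + 15.62 = 0.
So ω_n² = 15.62 ⇒ ω_n = 3.952 rad/s, and ζ = 11/(2ω_n) = 1.39.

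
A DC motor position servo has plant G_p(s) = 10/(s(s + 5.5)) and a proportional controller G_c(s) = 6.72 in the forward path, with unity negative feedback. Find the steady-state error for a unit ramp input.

0.0818

The loop has one pole at the origin (type 1). Velocity error constant K_v = lim_{s→0} s·G_c(s)G_p(s) = 6.72·10/5.5 = 12.22.
Steady-state error to a unit ramp: e_ss = 1/K_v = 0.0818.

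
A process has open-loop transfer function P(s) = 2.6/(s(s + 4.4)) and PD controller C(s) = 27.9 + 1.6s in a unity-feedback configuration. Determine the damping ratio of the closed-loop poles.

Forward path: (27.9 + 1.6s)·2.6/(s(s+4.4)). The closed-loop characteristic equation is s² + (4.4 + 2.6·1.6)s + 2.6·27.9 = 0.
That is s² + 8.56s + 72.54 = 0, so ω_n = 8.517 rad/s and ζ = 8.56/(2·8.517) = 0.5025.

ζ = 0.503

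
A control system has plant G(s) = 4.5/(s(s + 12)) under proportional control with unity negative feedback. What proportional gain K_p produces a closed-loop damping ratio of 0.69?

Closed-loop characteristic equation: s² + 12s + K_p·4.5 = 0.
So ω_n = √(4.5K_p) and 2ζω_n = 12, giving ζ = 12/(2√(4.5K_p)).
Setting ζ = 0.69: √(4.5K_p) = 12/(2·0.69) = 8.696, so K_p = 75.61/4.5 = 16.8.

K_p = 16.8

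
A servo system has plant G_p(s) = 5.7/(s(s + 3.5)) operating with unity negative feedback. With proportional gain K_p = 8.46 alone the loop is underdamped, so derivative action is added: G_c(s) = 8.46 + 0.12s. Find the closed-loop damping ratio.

ζ = 0.301

Forward path: (8.46 + 0.12s)·5.7/(s(s+3.5)). The closed-loop characteristic equation is s² + (3.5 + 5.7·0.12)s + 5.7·8.46 = 0.
That is s² + 4.184s + 48.22 = 0, so ω_n = 6.944 rad/s and ζ = 4.184/(2·6.944) = 0.3013.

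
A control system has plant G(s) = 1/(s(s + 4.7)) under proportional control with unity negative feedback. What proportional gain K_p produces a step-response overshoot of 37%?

K_p = 60.7

From %OS = 100·exp(−πζ/√(1−ζ²)) = 37%, ζ = −ln(0.37)/√(π²+ln²(0.37)) = 0.3017.
Characteristic equation s² + 4.7s + 1K_p = 0 gives ζ = 4.7/(2√(1K_p)).
Setting ζ = 0.3017: √(1K_p) = 4.7/(2·0.3017) = 7.788, so K_p = 60.66/1 = 60.7.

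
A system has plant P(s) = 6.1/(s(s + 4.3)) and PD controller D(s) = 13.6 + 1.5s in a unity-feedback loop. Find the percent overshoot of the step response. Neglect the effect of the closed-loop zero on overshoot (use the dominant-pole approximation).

3.21%

Forward path: (13.6 + 1.5s)·6.1/(s(s+4.3)). The closed-loop characteristic equation is s² + (4.3 + 6.1·1.5)s + 6.1·13.6 = 0.
That is s² + 13.45s + 82.96 = 0, so ω_n = 9.108 rad/s and ζ = 13.45/(2·9.108) = 0.7383.
%OS = 100·exp(−πζ/√(1−ζ²)) = 3.21%.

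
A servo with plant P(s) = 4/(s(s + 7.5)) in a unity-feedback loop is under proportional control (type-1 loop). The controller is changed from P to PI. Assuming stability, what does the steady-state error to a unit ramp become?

The integrator raises the loop to type 2, so K_v → ∞ and e_ss to a ramp is zero.

0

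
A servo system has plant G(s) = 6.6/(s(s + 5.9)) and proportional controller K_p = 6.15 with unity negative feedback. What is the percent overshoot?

From 1 + K_pG(s) = 0: s² + 5.9s + 40.59 = 0 ⇒ ω_n = 6.371, ζ = 0.463.
%OS = 100·exp(−πζ/√(1−ζ²)) = 100·exp(−π·0.463/√0.7856) = 19.4%.

19.4%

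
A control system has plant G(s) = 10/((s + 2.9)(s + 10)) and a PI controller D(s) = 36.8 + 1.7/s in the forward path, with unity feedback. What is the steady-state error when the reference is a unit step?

0

The open loop D(s)G(s) has a pole at the origin (type 1), so the static position error constant is infinite and e_ss = 1/(1+∞) = 0.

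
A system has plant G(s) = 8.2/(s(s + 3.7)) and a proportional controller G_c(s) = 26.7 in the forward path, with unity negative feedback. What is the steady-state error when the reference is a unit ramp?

The loop has one pole at the origin (type 1). Velocity error constant K_v = lim_{s→0} s·G_c(s)G(s) = 26.7·8.2/3.7 = 59.17.
Steady-state error to a unit ramp: e_ss = 1/K_v = 0.0169.

0.0169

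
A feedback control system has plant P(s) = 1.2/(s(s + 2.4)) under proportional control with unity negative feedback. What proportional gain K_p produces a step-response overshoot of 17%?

From %OS = 100·exp(−πζ/√(1−ζ²)) = 17%, ζ = −ln(0.17)/√(π²+ln²(0.17)) = 0.4913.
Characteristic equation s² + 2.4s + 1.2K_p = 0 gives ζ = 2.4/(2√(1.2K_p)).
Setting ζ = 0.4913: √(1.2K_p) = 2.4/(2·0.4913) = 2.443, so K_p = 5.966/1.2 = 4.97.

K_p = 4.97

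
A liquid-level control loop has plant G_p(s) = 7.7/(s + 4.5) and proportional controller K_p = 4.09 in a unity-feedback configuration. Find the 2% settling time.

T_s ≈ 0.111 s

Closed-loop transfer function: T(s) = K_p·G_p(s)/(1 + K_p·G_p(s)) = 31.49/(s + 4.5 + 31.49) = 31.49/(s + 35.99).
Time constant τ = 1/35.99 = 0.02778 s, so the 2% settling time is about 4τ = 0.111 s.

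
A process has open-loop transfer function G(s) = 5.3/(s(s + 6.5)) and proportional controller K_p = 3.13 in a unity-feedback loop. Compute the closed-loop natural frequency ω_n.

ω_n = 4.07 rad/s

With unity feedback the closed-loop characteristic equation is s² + 6.5s + 3.13·5.3 = s² + 6.5s + 16.59 = 0.
Matching s² + 2ζω_n s + ω_n²: ω_n = √16.59 = 4.073 rad/s and 2ζω_n = 6.5, so ζ = 6.5/(2·4.073) = 0.798.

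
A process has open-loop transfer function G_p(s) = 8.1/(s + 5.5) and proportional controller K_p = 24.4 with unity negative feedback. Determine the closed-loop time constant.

τ = 0.00492 s

Closed-loop transfer function: T(s) = K_p·G_p(s)/(1 + K_p·G_p(s)) = 197.6/(s + 5.5 + 197.6) = 197.6/(s + 203.1).
Time constant τ = 1/203.1 = 0.00492 s.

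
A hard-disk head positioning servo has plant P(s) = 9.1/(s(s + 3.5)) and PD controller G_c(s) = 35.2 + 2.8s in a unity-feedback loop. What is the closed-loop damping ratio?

Forward path: (35.2 + 2.8s)·9.1/(s(s+3.5)). The closed-loop characteristic equation is s² + (3.5 + 9.1·2.8)s + 9.1·35.2 = 0.
That is s² + 28.98s + 320.3 = 0, so ω_n = 17.9 rad/s and ζ = 28.98/(2·17.9) = 0.8096.

ζ = 0.81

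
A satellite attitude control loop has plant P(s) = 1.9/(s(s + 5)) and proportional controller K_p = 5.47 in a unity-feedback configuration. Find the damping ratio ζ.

With unity feedback the closed-loop characteristic equation is s² + 5s + 5.47·1.9 = s² + 5s + 10.39 = 0.
Matching s² + 2ζω_n s + ω_n²: ω_n = √10.39 = 3.224 rad/s and 2ζω_n = 5, so ζ = 5/(2·3.224) = 0.775.

ζ = 0.775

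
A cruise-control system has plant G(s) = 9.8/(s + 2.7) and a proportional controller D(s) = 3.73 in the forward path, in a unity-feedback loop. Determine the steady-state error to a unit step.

0.0688

The loop is type 0. Static position error constant K_pos = D(0)·G(0) = 3.73·3.63 = 13.54.
Steady-state error to a unit step: e_ss = 1/(1+K_pos) = 1/14.54 = 0.0688.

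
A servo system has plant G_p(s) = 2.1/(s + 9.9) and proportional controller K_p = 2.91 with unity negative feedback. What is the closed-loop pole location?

Closed-loop transfer function: T(s) = K_p·G_p(s)/(1 + K_p·G_p(s)) = 6.111/(s + 9.9 + 6.111) = 6.111/(s + 16.01).
The closed-loop pole is at s = −16.01.

s = -16.01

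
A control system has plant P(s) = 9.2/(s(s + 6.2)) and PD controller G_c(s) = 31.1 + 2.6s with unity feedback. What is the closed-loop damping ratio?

ζ = 0.89

Forward path: (31.1 + 2.6s)·9.2/(s(s+6.2)). The closed-loop characteristic equation is s² + (6.2 + 9.2·2.6)s + 9.2·31.1 = 0.
That is s² + 30.12s + 286.1 = 0, so ω_n = 16.92 rad/s and ζ = 30.12/(2·16.92) = 0.8903.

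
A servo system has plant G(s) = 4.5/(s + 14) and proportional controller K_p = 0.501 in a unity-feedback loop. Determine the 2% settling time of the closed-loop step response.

T_s ≈ 0.246 s

Closed-loop transfer function: T(s) = K_p·G(s)/(1 + K_p·G(s)) = 2.255/(s + 14 + 2.255) = 2.255/(s + 16.25).
Time constant τ = 1/16.25 = 0.06152 s, so the 2% settling time is about 4τ = 0.246 s.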